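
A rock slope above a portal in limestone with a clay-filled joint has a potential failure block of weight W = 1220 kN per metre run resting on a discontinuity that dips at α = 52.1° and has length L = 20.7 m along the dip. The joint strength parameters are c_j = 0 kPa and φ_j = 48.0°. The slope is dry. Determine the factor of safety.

FS = 0.86

Resolving the block weight along and normal to the plane and applying the Mohr–Coulomb strength on the joint:
N' = W cosα = 1220·cos52.1° = 749.4 kN/m
Driving force T = W sinα = 1220·sin52.1° = 962.7 kN/m
Resisting force R = c_j·L + N'·tanφ_j = 0·20.7 + 749.4·tan48.0° = 0.0 + 832.3 = 832.3 kN/m
FS = R / T = 832.3 / 962.7 = 0.865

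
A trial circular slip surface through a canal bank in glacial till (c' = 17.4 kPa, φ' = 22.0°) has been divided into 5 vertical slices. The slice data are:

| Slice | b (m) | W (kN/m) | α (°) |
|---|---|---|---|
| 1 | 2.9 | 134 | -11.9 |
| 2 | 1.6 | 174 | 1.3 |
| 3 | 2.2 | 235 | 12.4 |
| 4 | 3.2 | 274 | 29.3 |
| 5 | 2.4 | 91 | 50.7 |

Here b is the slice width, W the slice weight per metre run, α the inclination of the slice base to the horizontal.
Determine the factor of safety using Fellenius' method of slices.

FS = 2.53

Ordinary method of slices: FS = Σ[c'·Δl_i + (W_i cosα_i)·tanφ'] / Σ W_i sinα_i, with Δl_i = b_i / cosα_i.
Slice 1: Δl = 2.9/cos(-11.9°) = 2.964 m; N'_1 = 134·cos(-11.9°) = 131.1; c'Δl = 51.57; W sinα = -27.6
Slice 2: Δl = 1.6/cos1.3° = 1.600 m; N'_2 = 174·cos1.3° = 174.0; c'Δl = 27.85; W sinα = 3.9
Slice 3: Δl = 2.2/cos12.4° = 2.253 m; N'_3 = 235·cos12.4° = 229.5; c'Δl = 39.19; W sinα = 50.5
Slice 4: Δl = 3.2/cos29.3° = 3.669 m; N'_4 = 274·cos29.3° = 238.9; c'Δl = 63.85; W sinα = 134.1
Slice 5: Δl = 2.4/cos50.7° = 3.789 m; N'_5 = 91·cos50.7° = 57.6; c'Δl = 65.93; W sinα = 70.4
Σc'Δl = 248.4 kN/m; ΣN' = 831.2 kN/m; ΣW sinα = 231.3 kN/m
Resisting = 248.4 + 831.2·tan22.0° = 248.4 + 335.8 = 584.2 kN/m
FS = 584.2 / 231.3 = 2.526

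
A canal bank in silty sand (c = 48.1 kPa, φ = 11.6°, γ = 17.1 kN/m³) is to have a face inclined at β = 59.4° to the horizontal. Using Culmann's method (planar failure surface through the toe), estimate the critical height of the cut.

Culmann's analysis gives the critical failure plane at α_cr = (β + φ)/2 = (59.4 + 11.6)/2 = 35.5°, and the critical height
H_c = (4c/γ) · sinβ cosφ / [1 − cos(β − φ)]
    = (4·48.1/17.1) · sin59.4°·cos11.6° / [1 − cos(47.8°)]
    = 11.251 · 0.8607·0.9796 / [1 − 0.6717]
    = 11.251 · 0.8432 / 0.3283
    = 28.90 m

H_c = 28.90 m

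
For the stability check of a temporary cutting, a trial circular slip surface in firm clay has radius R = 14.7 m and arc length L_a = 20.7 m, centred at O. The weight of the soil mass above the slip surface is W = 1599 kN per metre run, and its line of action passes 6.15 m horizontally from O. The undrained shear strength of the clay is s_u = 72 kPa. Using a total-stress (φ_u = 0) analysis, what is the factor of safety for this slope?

FS = 2.23

Taking moments about the centre O, the resisting moment is provided by the undrained shear strength acting along the arc:
M_R = s_u·L_a·R = 72·20.70·14.7 = 21908.9 kN·m/m
M_D = W·d = 1599·6.15 = 9833.9 kN·m/m
FS = M_R / M_D = 21908.9 / 9833.9 = 2.228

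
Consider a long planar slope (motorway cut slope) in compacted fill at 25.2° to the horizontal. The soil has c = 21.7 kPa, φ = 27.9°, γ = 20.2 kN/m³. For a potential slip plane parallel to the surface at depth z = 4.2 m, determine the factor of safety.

For an infinite slope with a slip plane parallel to the surface (no pore pressure): FS = [c + γz cos²β tanφ] / [γz sinβ cosβ].
γz = 20.2·4.2 = 84.84 kN/m²
Numerator = 21.7 + 84.84·cos²25.2°·tan27.9° = 21.7 + 84.84·0.8187·0.5295 = 58.477 kPa
Denominator = 84.84·sin25.2°·cos25.2° = 84.84·0.4258·0.9048 = 32.685 kPa
FS = 58.477 / 32.685 = 1.789

FS = 1.79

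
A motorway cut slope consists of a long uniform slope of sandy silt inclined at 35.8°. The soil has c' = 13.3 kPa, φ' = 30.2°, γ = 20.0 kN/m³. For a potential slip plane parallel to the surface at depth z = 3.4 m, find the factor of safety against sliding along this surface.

FS = 1.22

For an infinite slope with a slip plane parallel to the surface (no pore pressure): FS = [c' + γz cos²β tanφ'] / [γz sinβ cosβ].
γz = 20.0·3.4 = 68.00 kN/m²
Numerator = 13.3 + 68.00·cos²35.8°·tan30.2° = 13.3 + 68.00·0.6578·0.5820 = 39.335 kPa
Denominator = 68.00·sin35.8°·cos35.8° = 68.00·0.5850·0.8111 = 32.262 kPa
FS = 39.335 / 32.262 = 1.219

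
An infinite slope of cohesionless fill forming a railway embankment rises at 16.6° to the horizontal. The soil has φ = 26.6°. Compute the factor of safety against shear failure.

FS = 1.68

For a dry cohesionless infinite slope the factor of safety is FS = tanφ / tanβ.
FS = tan26.6° / tan16.6° = 0.5008 / 0.2981 = 1.680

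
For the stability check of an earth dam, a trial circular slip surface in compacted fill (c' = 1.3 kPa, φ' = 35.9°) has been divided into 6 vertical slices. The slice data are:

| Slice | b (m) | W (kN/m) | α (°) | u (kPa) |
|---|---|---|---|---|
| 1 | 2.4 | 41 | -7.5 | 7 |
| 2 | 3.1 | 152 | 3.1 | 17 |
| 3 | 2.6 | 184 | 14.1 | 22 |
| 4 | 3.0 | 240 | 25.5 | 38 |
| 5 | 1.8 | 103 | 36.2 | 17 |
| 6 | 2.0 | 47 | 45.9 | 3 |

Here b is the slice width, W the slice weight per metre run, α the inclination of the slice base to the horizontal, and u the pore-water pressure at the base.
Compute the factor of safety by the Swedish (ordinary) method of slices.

FS = 1.27

Ordinary method of slices: FS = Σ[c'·Δl_i + (W_i cosα_i − u_i·Δl_i)·tanφ'] / Σ W_i sinα_i, with Δl_i = b_i / cosα_i.
Slice 1: Δl = 2.4/cos(-7.5°) = 2.421 m; N'_1 = 41·cos(-7.5°) − 7·2.421 = 23.7; c'Δl = 3.15; W sinα = -5.4
Slice 2: Δl = 3.1/cos3.1° = 3.105 m; N'_2 = 152·cos3.1° − 17·3.105 = 99.0; c'Δl = 4.04; W sinα = 8.2
Slice 3: Δl = 2.6/cos14.1° = 2.681 m; N'_3 = 184·cos14.1° − 22·2.681 = 119.5; c'Δl = 3.48; W sinα = 44.8
Slice 4: Δl = 3.0/cos25.5° = 3.324 m; N'_4 = 240·cos25.5° − 38·3.324 = 90.3; c'Δl = 4.32; W sinα = 103.3
Slice 5: Δl = 1.8/cos36.2° = 2.231 m; N'_5 = 103·cos36.2° − 17·2.231 = 45.2; c'Δl = 2.90; W sinα = 60.8
Slice 6: Δl = 2.0/cos45.9° = 2.874 m; N'_6 = 47·cos45.9° − 3·2.874 = 24.1; c'Δl = 3.74; W sinα = 33.8
Σc'Δl = 21.6 kN/m; ΣN' = 401.8 kN/m; ΣW sinα = 245.6 kN/m
Resisting = 21.6 + 401.8·tan35.9° = 21.6 + 290.8 = 312.5 kN/m
FS = 312.5 / 245.6 = 1.272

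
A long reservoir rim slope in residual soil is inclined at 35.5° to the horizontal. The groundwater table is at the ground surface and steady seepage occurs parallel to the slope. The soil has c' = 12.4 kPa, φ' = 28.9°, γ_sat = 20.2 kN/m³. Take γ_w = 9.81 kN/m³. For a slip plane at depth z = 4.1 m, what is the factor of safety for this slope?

With seepage parallel to the slope and the water table at the surface, the effective normal stress on the slip plane uses the buoyant unit weight γ' = γ_sat − γ_w while the driving shear stress uses γ_sat:
FS = [c' + γ' z cos²β tanφ'] / [γ_sat z sinβ cosβ]
γ' = 20.2 − 9.81 = 10.39 kN/m³
Numerator = 12.4 + 10.39·4.1·cos²35.5°·tan28.9° = 12.4 + 10.39·4.1·0.6628·0.5520 = 27.986 kPa
Denominator = 20.2·4.1·sin35.5°·cos35.5° = 20.2·4.1·0.5807·0.8141 = 39.154 kPa
FS = 27.986 / 39.154 = 0.715

FS = 0.71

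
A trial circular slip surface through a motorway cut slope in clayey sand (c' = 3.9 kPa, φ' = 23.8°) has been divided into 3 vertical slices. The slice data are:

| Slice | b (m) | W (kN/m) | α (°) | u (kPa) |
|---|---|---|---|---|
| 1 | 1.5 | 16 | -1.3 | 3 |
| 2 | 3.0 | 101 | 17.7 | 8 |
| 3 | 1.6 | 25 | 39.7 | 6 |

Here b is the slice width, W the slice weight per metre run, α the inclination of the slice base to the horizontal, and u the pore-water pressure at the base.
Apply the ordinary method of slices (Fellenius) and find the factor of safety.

FS = 1.42

Ordinary method of slices: FS = Σ[c'·Δl_i + (W_i cosα_i − u_i·Δl_i)·tanφ'] / Σ W_i sinα_i, with Δl_i = b_i / cosα_i.
Slice 1: Δl = 1.5/cos(-1.3°) = 1.500 m; N'_1 = 16·cos(-1.3°) − 3·1.500 = 11.5; c'Δl = 5.85; W sinα = -0.4
Slice 2: Δl = 3.0/cos17.7° = 3.149 m; N'_2 = 101·cos17.7° − 8·3.149 = 71.0; c'Δl = 12.28; W sinα = 30.7
Slice 3: Δl = 1.6/cos39.7° = 2.080 m; N'_3 = 25·cos39.7° − 6·2.080 = 6.8; c'Δl = 8.11; W sinα = 16.0
Σc'Δl = 26.2 kN/m; ΣN' = 89.3 kN/m; ΣW sinα = 46.3 kN/m
Resisting = 26.2 + 89.3·tan23.8° = 26.2 + 39.4 = 65.6 kN/m
FS = 65.6 / 46.3 = 1.417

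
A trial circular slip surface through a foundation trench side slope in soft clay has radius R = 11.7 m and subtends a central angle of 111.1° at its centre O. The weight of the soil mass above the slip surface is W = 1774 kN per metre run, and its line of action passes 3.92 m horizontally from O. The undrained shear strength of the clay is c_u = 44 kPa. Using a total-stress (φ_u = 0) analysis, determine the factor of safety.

Taking moments about the centre O, the resisting moment is provided by the undrained shear strength acting along the arc:
Arc length L_a = R·θ = 11.7·(111.1°·π/180) = 11.7·1.9391 = 22.69 m
M_R = c_u·L_a·R = 44·22.69·11.7 = 11679.3 kN·m/m
M_D = W·d = 1774·3.92 = 6954.1 kN·m/m
FS = M_R / M_D = 11679.3 / 6954.1 = 1.679

FS = 1.68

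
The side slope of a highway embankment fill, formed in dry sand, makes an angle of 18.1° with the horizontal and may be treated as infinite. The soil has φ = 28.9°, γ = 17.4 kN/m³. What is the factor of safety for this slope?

FS = 1.69

For a dry cohesionless infinite slope the factor of safety is FS = tanφ / tanβ.
FS = tan28.9° / tan18.1° = 0.5520 / 0.3269 = 1.689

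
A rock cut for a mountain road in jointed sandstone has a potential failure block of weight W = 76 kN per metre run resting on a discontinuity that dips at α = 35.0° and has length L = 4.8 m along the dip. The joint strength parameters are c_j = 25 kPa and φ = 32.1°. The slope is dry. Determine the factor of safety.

FS = 3.65

Resolving the block weight along and normal to the plane and applying the Mohr–Coulomb strength on the joint:
N' = W cosα = 76·cos35.0° = 62.3 kN/m
Driving force T = W sinα = 76·sin35.0° = 43.6 kN/m
Resisting force R = c_j·L + N'·tanφ = 25·4.8 + 62.3·tan32.1° = 120.0 + 39.1 = 159.1 kN/m
FS = R / T = 159.1 / 43.6 = 3.649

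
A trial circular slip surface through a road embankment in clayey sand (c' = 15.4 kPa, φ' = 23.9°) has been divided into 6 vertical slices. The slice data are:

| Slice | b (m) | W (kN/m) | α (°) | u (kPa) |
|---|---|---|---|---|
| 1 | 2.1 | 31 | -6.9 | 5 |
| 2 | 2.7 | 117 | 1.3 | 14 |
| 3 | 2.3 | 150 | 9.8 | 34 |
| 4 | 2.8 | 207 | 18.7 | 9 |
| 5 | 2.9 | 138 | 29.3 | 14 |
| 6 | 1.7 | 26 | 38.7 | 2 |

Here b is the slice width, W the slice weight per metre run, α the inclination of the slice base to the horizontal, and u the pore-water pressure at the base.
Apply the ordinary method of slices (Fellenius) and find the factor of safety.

FS = 2.46

Ordinary method of slices: FS = Σ[c'·Δl_i + (W_i cosα_i − u_i·Δl_i)·tanφ'] / Σ W_i sinα_i, with Δl_i = b_i / cosα_i.
Slice 1: Δl = 2.1/cos(-6.9°) = 2.115 m; N'_1 = 31·cos(-6.9°) − 5·2.115 = 20.2; c'Δl = 32.58; W sinα = -3.7
Slice 2: Δl = 2.7/cos1.3° = 2.701 m; N'_2 = 117·cos1.3° − 14·2.701 = 79.2; c'Δl = 41.59; W sinα = 2.7
Slice 3: Δl = 2.3/cos9.8° = 2.334 m; N'_3 = 150·cos9.8° − 34·2.334 = 68.5; c'Δl = 35.94; W sinα = 25.5
Slice 4: Δl = 2.8/cos18.7° = 2.956 m; N'_4 = 207·cos18.7° − 9·2.956 = 169.5; c'Δl = 45.52; W sinα = 66.4
Slice 5: Δl = 2.9/cos29.3° = 3.325 m; N'_5 = 138·cos29.3° − 14·3.325 = 73.8; c'Δl = 51.21; W sinα = 67.5
Slice 6: Δl = 1.7/cos38.7° = 2.178 m; N'_6 = 26·cos38.7° − 2·2.178 = 15.9; c'Δl = 33.55; W sinα = 16.3
Σc'Δl = 240.4 kN/m; ΣN' = 427.0 kN/m; ΣW sinα = 174.6 kN/m
Resisting = 240.4 + 427.0·tan23.9° = 240.4 + 189.2 = 429.6 kN/m
FS = 429.6 / 174.6 = 2.460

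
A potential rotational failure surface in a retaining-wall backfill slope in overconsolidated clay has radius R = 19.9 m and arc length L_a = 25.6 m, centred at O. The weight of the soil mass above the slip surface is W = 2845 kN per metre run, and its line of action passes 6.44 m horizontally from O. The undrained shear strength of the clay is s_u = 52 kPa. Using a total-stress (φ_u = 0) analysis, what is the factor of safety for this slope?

Taking moments about the centre O, the resisting moment is provided by the undrained shear strength acting along the arc:
M_R = s_u·L_a·R = 52·25.60·19.9 = 26490.9 kN·m/m
M_D = W·d = 2845·6.44 = 18321.8 kN·m/m
FS = M_R / M_D = 26490.9 / 18321.8 = 1.446

FS = 1.45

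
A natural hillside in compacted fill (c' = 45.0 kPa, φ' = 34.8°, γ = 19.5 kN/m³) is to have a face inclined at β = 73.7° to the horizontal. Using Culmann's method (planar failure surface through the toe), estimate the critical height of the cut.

H_c = 32.81 m

Culmann's analysis gives the critical failure plane at α_cr = (β + φ')/2 = (73.7 + 34.8)/2 = 54.2°, and the critical height
H_c = (4c'/γ) · sinβ cosφ' / [1 − cos(β − φ')]
    = (4·45.0/19.5) · sin73.7°·cos34.8° / [1 − cos(38.9°)]
    = 9.231 · 0.9598·0.8211 / [1 − 0.7782]
    = 9.231 · 0.7881 / 0.2218
    = 32.81 m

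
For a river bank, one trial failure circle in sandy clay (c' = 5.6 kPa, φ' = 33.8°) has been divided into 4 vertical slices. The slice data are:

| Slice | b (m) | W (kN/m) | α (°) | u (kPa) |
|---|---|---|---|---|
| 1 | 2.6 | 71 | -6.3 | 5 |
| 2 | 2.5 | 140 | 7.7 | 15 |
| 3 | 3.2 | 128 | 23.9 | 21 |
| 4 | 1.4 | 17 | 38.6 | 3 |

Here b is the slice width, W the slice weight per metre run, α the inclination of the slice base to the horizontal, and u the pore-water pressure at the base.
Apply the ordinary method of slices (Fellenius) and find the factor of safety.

FS = 2.71

Ordinary method of slices: FS = Σ[c'·Δl_i + (W_i cosα_i − u_i·Δl_i)·tanφ'] / Σ W_i sinα_i, with Δl_i = b_i / cosα_i.
Slice 1: Δl = 2.6/cos(-6.3°) = 2.616 m; N'_1 = 71·cos(-6.3°) − 5·2.616 = 57.5; c'Δl = 14.65; W sinα = -7.8
Slice 2: Δl = 2.5/cos7.7° = 2.523 m; N'_2 = 140·cos7.7° − 15·2.523 = 100.9; c'Δl = 14.13; W sinα = 18.8
Slice 3: Δl = 3.2/cos23.9° = 3.500 m; N'_3 = 128·cos23.9° − 21·3.500 = 43.5; c'Δl = 19.60; W sinα = 51.9
Slice 4: Δl = 1.4/cos38.6° = 1.791 m; N'_4 = 17·cos38.6° − 3·1.791 = 7.9; c'Δl = 10.03; W sinα = 10.6
Σc'Δl = 58.4 kN/m; ΣN' = 209.8 kN/m; ΣW sinα = 73.4 kN/m
Resisting = 58.4 + 209.8·tan33.8° = 58.4 + 140.5 = 198.9 kN/m
FS = 198.9 / 73.4 = 2.708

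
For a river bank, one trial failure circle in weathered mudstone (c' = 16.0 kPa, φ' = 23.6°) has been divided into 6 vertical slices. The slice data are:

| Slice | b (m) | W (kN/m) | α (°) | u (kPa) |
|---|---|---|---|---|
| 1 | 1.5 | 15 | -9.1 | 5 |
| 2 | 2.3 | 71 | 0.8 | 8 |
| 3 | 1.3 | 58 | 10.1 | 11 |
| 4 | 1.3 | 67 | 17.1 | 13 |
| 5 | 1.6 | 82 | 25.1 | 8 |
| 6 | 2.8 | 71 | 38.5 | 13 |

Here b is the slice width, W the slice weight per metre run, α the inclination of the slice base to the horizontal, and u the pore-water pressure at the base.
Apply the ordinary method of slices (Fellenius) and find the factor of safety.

Ordinary method of slices: FS = Σ[c'·Δl_i + (W_i cosα_i − u_i·Δl_i)·tanφ'] / Σ W_i sinα_i, with Δl_i = b_i / cosα_i.
Slice 1: Δl = 1.5/cos(-9.1°) = 1.519 m; N'_1 = 15·cos(-9.1°) − 5·1.519 = 7.2; c'Δl = 24.31; W sinα = -2.4
Slice 2: Δl = 2.3/cos0.8° = 2.300 m; N'_2 = 71·cos0.8° − 8·2.300 = 52.6; c'Δl = 36.80; W sinα = 1.0
Slice 3: Δl = 1.3/cos10.1° = 1.320 m; N'_3 = 58·cos10.1° − 11·1.320 = 42.6; c'Δl = 21.13; W sinα = 10.2
Slice 4: Δl = 1.3/cos17.1° = 1.360 m; N'_4 = 67·cos17.1° − 13·1.360 = 46.4; c'Δl = 21.76; W sinα = 19.7
Slice 5: Δl = 1.6/cos25.1° = 1.767 m; N'_5 = 82·cos25.1° − 8·1.767 = 60.1; c'Δl = 28.27; W sinα = 34.8
Slice 6: Δl = 2.8/cos38.5° = 3.578 m; N'_6 = 71·cos38.5° − 13·3.578 = 9.1; c'Δl = 57.24; W sinα = 44.2
Σc'Δl = 189.5 kN/m; ΣN' = 217.9 kN/m; ΣW sinα = 107.5 kN/m
Resisting = 189.5 + 217.9·tan23.6° = 189.5 + 95.2 = 284.7 kN/m
FS = 284.7 / 107.5 = 2.649

FS = 2.65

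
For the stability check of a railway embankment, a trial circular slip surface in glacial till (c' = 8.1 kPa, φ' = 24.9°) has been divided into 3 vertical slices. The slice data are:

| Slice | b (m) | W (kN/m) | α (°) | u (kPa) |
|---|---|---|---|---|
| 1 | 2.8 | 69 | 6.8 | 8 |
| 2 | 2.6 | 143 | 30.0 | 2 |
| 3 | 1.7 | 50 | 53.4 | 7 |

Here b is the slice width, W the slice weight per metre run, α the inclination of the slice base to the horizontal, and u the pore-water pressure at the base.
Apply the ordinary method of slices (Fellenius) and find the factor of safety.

Ordinary method of slices: FS = Σ[c'·Δl_i + (W_i cosα_i − u_i·Δl_i)·tanφ'] / Σ W_i sinα_i, with Δl_i = b_i / cosα_i.
Slice 1: Δl = 2.8/cos6.8° = 2.820 m; N'_1 = 69·cos6.8° − 8·2.820 = 46.0; c'Δl = 22.84; W sinα = 8.2
Slice 2: Δl = 2.6/cos30.0° = 3.002 m; N'_2 = 143·cos30.0° − 2·3.002 = 117.8; c'Δl = 24.32; W sinα = 71.5
Slice 3: Δl = 1.7/cos53.4° = 2.851 m; N'_3 = 50·cos53.4° − 7·2.851 = 9.9; c'Δl = 23.10; W sinα = 40.1
Σc'Δl = 70.3 kN/m; ΣN' = 173.6 kN/m; ΣW sinα = 119.8 kN/m
Resisting = 70.3 + 173.6·tan24.9° = 70.3 + 80.6 = 150.9 kN/m
FS = 150.9 / 119.8 = 1.259

FS = 1.26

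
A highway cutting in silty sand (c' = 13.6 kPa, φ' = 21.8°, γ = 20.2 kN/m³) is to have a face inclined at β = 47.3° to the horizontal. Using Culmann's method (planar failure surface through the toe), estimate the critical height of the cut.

Culmann's analysis gives the critical failure plane at α_cr = (β + φ')/2 = (47.3 + 21.8)/2 = 34.5°, and the critical height
H_c = (4c'/γ) · sinβ cosφ' / [1 − cos(β − φ')]
    = (4·13.6/20.2) · sin47.3°·cos21.8° / [1 − cos(25.5°)]
    = 2.693 · 0.7349·0.9285 / [1 − 0.9026]
    = 2.693 · 0.6824 / 0.0974
    = 18.86 m

H_c = 18.86 m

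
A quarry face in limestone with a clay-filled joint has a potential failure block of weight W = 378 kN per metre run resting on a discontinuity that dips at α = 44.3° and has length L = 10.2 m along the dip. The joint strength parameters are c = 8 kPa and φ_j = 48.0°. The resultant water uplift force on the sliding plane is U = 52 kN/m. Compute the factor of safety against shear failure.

Resolving the block weight along and normal to the plane and applying the Mohr–Coulomb strength on the joint:
N' = W cosα − U = 378·cos44.3° − 52 = 218.5 kN/m
Driving force T = W sinα = 378·sin44.3° = 264.0 kN/m
Resisting force R = c·L + N'·tanφ_j = 8·10.2 + 218.5·tan48.0° = 81.6 + 242.7 = 324.3 kN/m
FS = R / T = 324.3 / 264.0 = 1.228

FS = 1.23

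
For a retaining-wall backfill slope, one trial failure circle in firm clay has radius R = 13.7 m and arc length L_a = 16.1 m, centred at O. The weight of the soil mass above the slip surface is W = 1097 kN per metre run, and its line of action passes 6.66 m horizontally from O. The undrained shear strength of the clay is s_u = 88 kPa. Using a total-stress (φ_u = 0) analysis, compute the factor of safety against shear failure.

FS = 2.66

Taking moments about the centre O, the resisting moment is provided by the undrained shear strength acting along the arc:
M_R = s_u·L_a·R = 88·16.10·13.7 = 19410.2 kN·m/m
M_D = W·d = 1097·6.66 = 7306.0 kN·m/m
FS = M_R / M_D = 19410.2 / 7306.0 = 2.657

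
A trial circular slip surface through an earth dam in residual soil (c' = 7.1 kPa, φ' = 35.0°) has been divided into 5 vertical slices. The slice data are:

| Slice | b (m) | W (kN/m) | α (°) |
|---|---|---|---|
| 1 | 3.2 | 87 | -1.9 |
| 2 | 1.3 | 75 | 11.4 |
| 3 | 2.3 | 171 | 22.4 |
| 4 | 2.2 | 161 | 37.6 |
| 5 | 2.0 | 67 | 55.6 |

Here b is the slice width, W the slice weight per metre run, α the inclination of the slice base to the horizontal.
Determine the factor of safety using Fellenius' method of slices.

Ordinary method of slices: FS = Σ[c'·Δl_i + (W_i cosα_i)·tanφ'] / Σ W_i sinα_i, with Δl_i = b_i / cosα_i.
Slice 1: Δl = 3.2/cos(-1.9°) = 3.202 m; N'_1 = 87·cos(-1.9°) = 87.0; c'Δl = 22.73; W sinα = -2.9
Slice 2: Δl = 1.3/cos11.4° = 1.326 m; N'_2 = 75·cos11.4° = 73.5; c'Δl = 9.42; W sinα = 14.8
Slice 3: Δl = 2.3/cos22.4° = 2.488 m; N'_3 = 171·cos22.4° = 158.1; c'Δl = 17.66; W sinα = 65.2
Slice 4: Δl = 2.2/cos37.6° = 2.777 m; N'_4 = 161·cos37.6° = 127.6; c'Δl = 19.72; W sinα = 98.2
Slice 5: Δl = 2.0/cos55.6° = 3.540 m; N'_5 = 67·cos55.6° = 37.9; c'Δl = 25.13; W sinα = 55.3
Σc'Δl = 94.7 kN/m; ΣN' = 484.0 kN/m; ΣW sinα = 230.6 kN/m
Resisting = 94.7 + 484.0·tan35.0° = 94.7 + 338.9 = 433.5 kN/m
FS = 433.5 / 230.6 = 1.880

FS = 1.88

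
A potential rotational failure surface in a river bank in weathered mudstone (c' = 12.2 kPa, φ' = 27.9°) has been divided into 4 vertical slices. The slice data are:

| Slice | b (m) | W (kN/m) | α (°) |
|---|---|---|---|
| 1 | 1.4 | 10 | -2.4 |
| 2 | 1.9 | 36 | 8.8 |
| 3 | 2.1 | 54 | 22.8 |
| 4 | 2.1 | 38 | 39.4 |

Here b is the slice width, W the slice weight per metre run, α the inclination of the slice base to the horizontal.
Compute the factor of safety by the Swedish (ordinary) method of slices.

FS = 3.34

Ordinary method of slices: FS = Σ[c'·Δl_i + (W_i cosα_i)·tanφ'] / Σ W_i sinα_i, with Δl_i = b_i / cosα_i.
Slice 1: Δl = 1.4/cos(-2.4°) = 1.401 m; N'_1 = 10·cos(-2.4°) = 10.0; c'Δl = 17.09; W sinα = -0.4
Slice 2: Δl = 1.9/cos8.8° = 1.923 m; N'_2 = 36·cos8.8° = 35.6; c'Δl = 23.46; W sinα = 5.5
Slice 3: Δl = 2.1/cos22.8° = 2.278 m; N'_3 = 54·cos22.8° = 49.8; c'Δl = 27.79; W sinα = 20.9
Slice 4: Δl = 2.1/cos39.4° = 2.718 m; N'_4 = 38·cos39.4° = 29.4; c'Δl = 33.16; W sinα = 24.1
Σc'Δl = 101.5 kN/m; ΣN' = 124.7 kN/m; ΣW sinα = 50.1 kN/m
Resisting = 101.5 + 124.7·tan27.9° = 101.5 + 66.0 = 167.5 kN/m
FS = 167.5 / 50.1 = 3.342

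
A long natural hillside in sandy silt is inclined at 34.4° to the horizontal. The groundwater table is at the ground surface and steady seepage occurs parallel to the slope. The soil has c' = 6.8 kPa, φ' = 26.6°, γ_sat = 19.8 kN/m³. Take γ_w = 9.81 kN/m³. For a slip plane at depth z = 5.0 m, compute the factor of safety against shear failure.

FS = 0.52

With seepage parallel to the slope and the water table at the surface, the effective normal stress on the slip plane uses the buoyant unit weight γ' = γ_sat − γ_w while the driving shear stress uses γ_sat:
FS = [c' + γ' z cos²β tanφ'] / [γ_sat z sinβ cosβ]
γ' = 19.8 − 9.81 = 9.99 kN/m³
Numerator = 6.8 + 9.99·5.0·cos²34.4°·tan26.6° = 6.8 + 9.99·5.0·0.6808·0.5008 = 23.829 kPa
Denominator = 19.8·5.0·sin34.4°·cos34.4° = 19.8·5.0·0.5650·0.8251 = 46.150 kPa
FS = 23.829 / 46.150 = 0.516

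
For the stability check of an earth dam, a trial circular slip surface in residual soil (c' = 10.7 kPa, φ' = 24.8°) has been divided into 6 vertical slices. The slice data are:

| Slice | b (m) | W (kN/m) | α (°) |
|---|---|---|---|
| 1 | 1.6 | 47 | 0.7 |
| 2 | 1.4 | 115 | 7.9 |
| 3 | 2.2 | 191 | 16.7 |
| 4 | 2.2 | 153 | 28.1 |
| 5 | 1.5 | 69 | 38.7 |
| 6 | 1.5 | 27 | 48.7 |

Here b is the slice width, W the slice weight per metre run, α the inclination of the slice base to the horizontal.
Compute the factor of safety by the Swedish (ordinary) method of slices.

FS = 1.85

Ordinary method of slices: FS = Σ[c'·Δl_i + (W_i cosα_i)·tanφ'] / Σ W_i sinα_i, with Δl_i = b_i / cosα_i.
Slice 1: Δl = 1.6/cos0.7° = 1.600 m; N'_1 = 47·cos0.7° = 47.0; c'Δl = 17.12; W sinα = 0.6
Slice 2: Δl = 1.4/cos7.9° = 1.413 m; N'_2 = 115·cos7.9° = 113.9; c'Δl = 15.12; W sinα = 15.8
Slice 3: Δl = 2.2/cos16.7° = 2.297 m; N'_3 = 191·cos16.7° = 182.9; c'Δl = 24.58; W sinα = 54.9
Slice 4: Δl = 2.2/cos28.1° = 2.494 m; N'_4 = 153·cos28.1° = 135.0; c'Δl = 26.69; W sinα = 72.1
Slice 5: Δl = 1.5/cos38.7° = 1.922 m; N'_5 = 69·cos38.7° = 53.8; c'Δl = 20.57; W sinα = 43.1
Slice 6: Δl = 1.5/cos48.7° = 2.273 m; N'_6 = 27·cos48.7° = 17.8; c'Δl = 24.32; W sinα = 20.3
Σc'Δl = 128.4 kN/m; ΣN' = 550.5 kN/m; ΣW sinα = 206.8 kN/m
Resisting = 128.4 + 550.5·tan24.8° = 128.4 + 254.4 = 382.8 kN/m
FS = 382.8 / 206.8 = 1.851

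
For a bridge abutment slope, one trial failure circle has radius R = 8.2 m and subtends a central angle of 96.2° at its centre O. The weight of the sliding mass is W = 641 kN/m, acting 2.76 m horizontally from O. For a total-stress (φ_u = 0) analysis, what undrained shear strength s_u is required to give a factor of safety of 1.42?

FS = s_u·L_a·R / (W·d), so s_u = FS·W·d / (L_a·R).
Arc length L_a = R·θ = 8.2·(96.2°·π/180) = 8.2·1.6790 = 13.77 m
s_u = 1.42·641·2.76 / (13.77·8.2) = 2512.2 / 112.90 = 22.25 kPa

s_u = 22.3 kPa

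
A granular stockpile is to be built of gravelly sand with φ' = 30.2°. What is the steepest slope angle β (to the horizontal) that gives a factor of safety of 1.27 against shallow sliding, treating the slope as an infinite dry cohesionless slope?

For an infinite dry cohesionless slope FS = tanφ'/tanβ, so tanβ = tanφ' / FS.
tanβ = tan30.2° / 1.27 = 0.5820 / 1.27 = 0.4583
β = arctan(0.4583) = 24.62°

β = 24.6°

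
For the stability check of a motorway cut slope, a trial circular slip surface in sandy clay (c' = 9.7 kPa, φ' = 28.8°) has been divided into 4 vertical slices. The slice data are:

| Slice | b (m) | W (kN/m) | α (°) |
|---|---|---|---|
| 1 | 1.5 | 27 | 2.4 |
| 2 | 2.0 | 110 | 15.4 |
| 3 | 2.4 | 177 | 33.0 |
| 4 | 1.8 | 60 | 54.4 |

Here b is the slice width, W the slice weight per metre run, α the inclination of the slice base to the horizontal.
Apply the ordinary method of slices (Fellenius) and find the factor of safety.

Ordinary method of slices: FS = Σ[c'·Δl_i + (W_i cosα_i)·tanφ'] / Σ W_i sinα_i, with Δl_i = b_i / cosα_i.
Slice 1: Δl = 1.5/cos2.4° = 1.501 m; N'_1 = 27·cos2.4° = 27.0; c'Δl = 14.56; W sinα = 1.1
Slice 2: Δl = 2.0/cos15.4° = 2.074 m; N'_2 = 110·cos15.4° = 106.1; c'Δl = 20.12; W sinα = 29.2
Slice 3: Δl = 2.4/cos33.0° = 2.862 m; N'_3 = 177·cos33.0° = 148.4; c'Δl = 27.76; W sinα = 96.4
Slice 4: Δl = 1.8/cos54.4° = 3.092 m; N'_4 = 60·cos54.4° = 34.9; c'Δl = 29.99; W sinα = 48.8
Σc'Δl = 92.4 kN/m; ΣN' = 316.4 kN/m; ΣW sinα = 175.5 kN/m
Resisting = 92.4 + 316.4·tan28.8° = 92.4 + 173.9 = 266.4 kN/m
FS = 266.4 / 175.5 = 1.518

FS = 1.52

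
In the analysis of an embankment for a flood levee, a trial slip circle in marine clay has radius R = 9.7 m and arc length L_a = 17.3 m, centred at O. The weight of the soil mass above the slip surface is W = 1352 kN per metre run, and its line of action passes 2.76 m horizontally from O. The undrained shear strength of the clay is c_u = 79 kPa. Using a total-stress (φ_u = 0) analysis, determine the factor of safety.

Taking moments about the centre O, the resisting moment is provided by the undrained shear strength acting along the arc:
M_R = c_u·L_a·R = 79·17.30·9.7 = 13257.0 kN·m/m
M_D = W·d = 1352·2.76 = 3731.5 kN·m/m
FS = M_R / M_D = 13257.0 / 3731.5 = 3.553

FS = 3.55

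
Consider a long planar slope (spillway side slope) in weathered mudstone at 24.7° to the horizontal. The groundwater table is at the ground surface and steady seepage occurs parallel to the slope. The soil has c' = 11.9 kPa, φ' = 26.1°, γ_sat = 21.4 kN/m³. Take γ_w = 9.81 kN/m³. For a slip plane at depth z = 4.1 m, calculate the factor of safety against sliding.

FS = 0.93

With seepage parallel to the slope and the water table at the surface, the effective normal stress on the slip plane uses the buoyant unit weight γ' = γ_sat − γ_w while the driving shear stress uses γ_sat:
FS = [c' + γ' z cos²β tanφ'] / [γ_sat z sinβ cosβ]
γ' = 21.4 − 9.81 = 11.59 kN/m³
Numerator = 11.9 + 11.59·4.1·cos²24.7°·tan26.1° = 11.9 + 11.59·4.1·0.8254·0.4899 = 31.114 kPa
Denominator = 21.4·4.1·sin24.7°·cos24.7° = 21.4·4.1·0.4179·0.9085 = 33.309 kPa
FS = 31.114 / 33.309 = 0.934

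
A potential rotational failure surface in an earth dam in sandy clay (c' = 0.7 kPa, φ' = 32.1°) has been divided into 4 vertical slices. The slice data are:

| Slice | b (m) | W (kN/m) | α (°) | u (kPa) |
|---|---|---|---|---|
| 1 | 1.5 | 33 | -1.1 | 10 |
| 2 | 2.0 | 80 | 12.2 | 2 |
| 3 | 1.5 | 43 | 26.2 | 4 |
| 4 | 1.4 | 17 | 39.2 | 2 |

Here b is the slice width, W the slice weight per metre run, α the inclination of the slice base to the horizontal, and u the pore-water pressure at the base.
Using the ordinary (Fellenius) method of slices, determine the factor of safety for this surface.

FS = 1.93

Ordinary method of slices: FS = Σ[c'·Δl_i + (W_i cosα_i − u_i·Δl_i)·tanφ'] / Σ W_i sinα_i, with Δl_i = b_i / cosα_i.
Slice 1: Δl = 1.5/cos(-1.1°) = 1.500 m; N'_1 = 33·cos(-1.1°) − 10·1.500 = 18.0; c'Δl = 1.05; W sinα = -0.6
Slice 2: Δl = 2.0/cos12.2° = 2.046 m; N'_2 = 80·cos12.2° − 2·2.046 = 74.1; c'Δl = 1.43; W sinα = 16.9
Slice 3: Δl = 1.5/cos26.2° = 1.672 m; N'_3 = 43·cos26.2° − 4·1.672 = 31.9; c'Δl = 1.17; W sinα = 19.0
Slice 4: Δl = 1.4/cos39.2° = 1.807 m; N'_4 = 17·cos39.2° − 2·1.807 = 9.6; c'Δl = 1.26; W sinα = 10.7
Σc'Δl = 4.9 kN/m; ΣN' = 133.5 kN/m; ΣW sinα = 46.0 kN/m
Resisting = 4.9 + 133.5·tan32.1° = 4.9 + 83.8 = 88.7 kN/m
FS = 88.7 / 46.0 = 1.928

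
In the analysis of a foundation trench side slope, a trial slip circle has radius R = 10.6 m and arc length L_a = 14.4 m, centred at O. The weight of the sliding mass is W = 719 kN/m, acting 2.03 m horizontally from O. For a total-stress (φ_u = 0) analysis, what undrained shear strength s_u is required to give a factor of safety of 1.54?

FS = s_u·L_a·R / (W·d), so s_u = FS·W·d / (L_a·R).
s_u = 1.54·719·2.03 / (14.40·10.6) = 2247.7 / 152.64 = 14.73 kPa

s_u = 14.7 kPa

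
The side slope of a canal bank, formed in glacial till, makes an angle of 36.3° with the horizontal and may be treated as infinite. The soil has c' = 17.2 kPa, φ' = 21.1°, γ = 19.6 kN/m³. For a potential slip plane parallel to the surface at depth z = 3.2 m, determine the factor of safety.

FS = 1.10

For an infinite slope with a slip plane parallel to the surface (no pore pressure): FS = [c' + γz cos²β tanφ'] / [γz sinβ cosβ].
γz = 19.6·3.2 = 62.72 kN/m²
Numerator = 17.2 + 62.72·cos²36.3°·tan21.1° = 17.2 + 62.72·0.6495·0.3859 = 32.919 kPa
Denominator = 62.72·sin36.3°·cos36.3° = 62.72·0.5920·0.8059 = 29.925 kPa
FS = 32.919 / 29.925 = 1.100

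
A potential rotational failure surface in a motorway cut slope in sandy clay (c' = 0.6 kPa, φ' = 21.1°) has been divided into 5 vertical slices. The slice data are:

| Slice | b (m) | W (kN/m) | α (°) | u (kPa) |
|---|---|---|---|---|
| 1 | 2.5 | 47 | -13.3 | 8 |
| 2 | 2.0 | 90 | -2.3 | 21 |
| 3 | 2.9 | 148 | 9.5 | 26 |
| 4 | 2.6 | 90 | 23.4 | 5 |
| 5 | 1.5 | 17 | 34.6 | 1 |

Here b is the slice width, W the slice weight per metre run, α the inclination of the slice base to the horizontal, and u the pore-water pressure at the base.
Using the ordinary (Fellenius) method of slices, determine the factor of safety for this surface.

Ordinary method of slices: FS = Σ[c'·Δl_i + (W_i cosα_i − u_i·Δl_i)·tanφ'] / Σ W_i sinα_i, with Δl_i = b_i / cosα_i.
Slice 1: Δl = 2.5/cos(-13.3°) = 2.569 m; N'_1 = 47·cos(-13.3°) − 8·2.569 = 25.2; c'Δl = 1.54; W sinα = -10.8
Slice 2: Δl = 2.0/cos(-2.3°) = 2.002 m; N'_2 = 90·cos(-2.3°) − 21·2.002 = 47.9; c'Δl = 1.20; W sinα = -3.6
Slice 3: Δl = 2.9/cos9.5° = 2.940 m; N'_3 = 148·cos9.5° − 26·2.940 = 69.5; c'Δl = 1.76; W sinα = 24.4
Slice 4: Δl = 2.6/cos23.4° = 2.833 m; N'_4 = 90·cos23.4° − 5·2.833 = 68.4; c'Δl = 1.70; W sinα = 35.7
Slice 5: Δl = 1.5/cos34.6° = 1.822 m; N'_5 = 17·cos34.6° − 1·1.822 = 12.2; c'Δl = 1.09; W sinα = 9.7
Σc'Δl = 7.3 kN/m; ΣN' = 223.2 kN/m; ΣW sinα = 55.4 kN/m
Resisting = 7.3 + 223.2·tan21.1° = 7.3 + 86.1 = 93.4 kN/m
FS = 93.4 / 55.4 = 1.686

FS = 1.69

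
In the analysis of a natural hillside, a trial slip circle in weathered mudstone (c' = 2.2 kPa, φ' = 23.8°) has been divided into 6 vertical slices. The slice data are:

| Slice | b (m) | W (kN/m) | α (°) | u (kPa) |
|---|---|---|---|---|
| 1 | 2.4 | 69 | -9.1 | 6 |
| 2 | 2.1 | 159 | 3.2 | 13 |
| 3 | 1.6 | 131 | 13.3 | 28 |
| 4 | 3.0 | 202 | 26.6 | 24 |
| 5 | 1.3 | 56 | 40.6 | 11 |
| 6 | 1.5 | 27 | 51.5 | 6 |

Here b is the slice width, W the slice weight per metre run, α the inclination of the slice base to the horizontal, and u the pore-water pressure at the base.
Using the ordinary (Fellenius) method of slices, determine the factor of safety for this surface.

Ordinary method of slices: FS = Σ[c'·Δl_i + (W_i cosα_i − u_i·Δl_i)·tanφ'] / Σ W_i sinα_i, with Δl_i = b_i / cosα_i.
Slice 1: Δl = 2.4/cos(-9.1°) = 2.431 m; N'_1 = 69·cos(-9.1°) − 6·2.431 = 53.5; c'Δl = 5.35; W sinα = -10.9
Slice 2: Δl = 2.1/cos3.2° = 2.103 m; N'_2 = 159·cos3.2° − 13·2.103 = 131.4; c'Δl = 4.63; W sinα = 8.9
Slice 3: Δl = 1.6/cos13.3° = 1.644 m; N'_3 = 131·cos13.3° − 28·1.644 = 81.5; c'Δl = 3.62; W sinα = 30.1
Slice 4: Δl = 3.0/cos26.6° = 3.355 m; N'_4 = 202·cos26.6° − 24·3.355 = 100.1; c'Δl = 7.38; W sinα = 90.4
Slice 5: Δl = 1.3/cos40.6° = 1.712 m; N'_5 = 56·cos40.6° − 11·1.712 = 23.7; c'Δl = 3.77; W sinα = 36.4
Slice 6: Δl = 1.5/cos51.5° = 2.410 m; N'_6 = 27·cos51.5° − 6·2.410 = 2.4; c'Δl = 5.30; W sinα = 21.1
Σc'Δl = 30.0 kN/m; ΣN' = 392.5 kN/m; ΣW sinα = 176.1 kN/m
Resisting = 30.0 + 392.5·tan23.8° = 30.0 + 173.1 = 203.2 kN/m
FS = 203.2 / 176.1 = 1.154

FS = 1.15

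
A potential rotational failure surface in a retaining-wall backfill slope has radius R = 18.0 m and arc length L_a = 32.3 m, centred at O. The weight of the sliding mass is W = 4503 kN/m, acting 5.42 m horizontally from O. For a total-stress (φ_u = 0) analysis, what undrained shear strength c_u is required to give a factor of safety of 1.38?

FS = c_u·L_a·R / (W·d), so c_u = FS·W·d / (L_a·R).
c_u = 1.38·4503·5.42 / (32.30·18.0) = 33680.6 / 581.40 = 57.93 kPa

c_u = 57.9 kPa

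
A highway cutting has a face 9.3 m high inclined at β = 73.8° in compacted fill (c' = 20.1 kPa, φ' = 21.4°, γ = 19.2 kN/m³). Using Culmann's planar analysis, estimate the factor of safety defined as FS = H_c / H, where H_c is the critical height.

H_c = (4c'/γ) · sinβ cosφ' / [1 − cos(β − φ')]
    = (4·20.1/19.2) · sin73.8°·cos21.4° / [1 − cos52.4°]
    = 4.188 · 0.8941 / 0.3899 = 9.60 m
FS = H_c / H = 9.60 / 9.3 = 1.033

FS = 1.03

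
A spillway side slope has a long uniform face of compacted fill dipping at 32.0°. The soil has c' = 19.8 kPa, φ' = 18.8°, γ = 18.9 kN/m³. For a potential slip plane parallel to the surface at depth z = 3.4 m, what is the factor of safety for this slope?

FS = 1.23

For an infinite slope with a slip plane parallel to the surface (no pore pressure): FS = [c' + γz cos²β tanφ'] / [γz sinβ cosβ].
γz = 18.9·3.4 = 64.26 kN/m²
Numerator = 19.8 + 64.26·cos²32.0°·tan18.8° = 19.8 + 64.26·0.7192·0.3404 = 35.533 kPa
Denominator = 64.26·sin32.0°·cos32.0° = 64.26·0.5299·0.8480 = 28.878 kPa
FS = 35.533 / 28.878 = 1.230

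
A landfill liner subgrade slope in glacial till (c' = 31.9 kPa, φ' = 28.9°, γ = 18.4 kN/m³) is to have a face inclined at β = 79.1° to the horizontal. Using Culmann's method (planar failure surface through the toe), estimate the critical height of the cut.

H_c = 16.57 m

Culmann's analysis gives the critical failure plane at α_cr = (β + φ')/2 = (79.1 + 28.9)/2 = 54.0°, and the critical height
H_c = (4c'/γ) · sinβ cosφ' / [1 − cos(β − φ')]
    = (4·31.9/18.4) · sin79.1°·cos28.9° / [1 − cos(50.2°)]
    = 6.935 · 0.9820·0.8755 / [1 − 0.6401]
    = 6.935 · 0.8597 / 0.3599
    = 16.57 m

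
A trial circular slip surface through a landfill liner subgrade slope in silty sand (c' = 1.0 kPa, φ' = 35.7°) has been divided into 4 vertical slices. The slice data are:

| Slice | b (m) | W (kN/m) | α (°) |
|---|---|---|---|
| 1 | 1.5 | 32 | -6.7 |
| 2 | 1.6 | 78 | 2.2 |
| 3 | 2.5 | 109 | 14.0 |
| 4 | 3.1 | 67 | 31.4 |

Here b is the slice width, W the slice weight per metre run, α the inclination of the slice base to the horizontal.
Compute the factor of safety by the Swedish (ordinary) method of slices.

Ordinary method of slices: FS = Σ[c'·Δl_i + (W_i cosα_i)·tanφ'] / Σ W_i sinα_i, with Δl_i = b_i / cosα_i.
Slice 1: Δl = 1.5/cos(-6.7°) = 1.510 m; N'_1 = 32·cos(-6.7°) = 31.8; c'Δl = 1.51; W sinα = -3.7
Slice 2: Δl = 1.6/cos2.2° = 1.601 m; N'_2 = 78·cos2.2° = 77.9; c'Δl = 1.60; W sinα = 3.0
Slice 3: Δl = 2.5/cos14.0° = 2.577 m; N'_3 = 109·cos14.0° = 105.8; c'Δl = 2.58; W sinα = 26.4
Slice 4: Δl = 3.1/cos31.4° = 3.632 m; N'_4 = 67·cos31.4° = 57.2; c'Δl = 3.63; W sinα = 34.9
Σc'Δl = 9.3 kN/m; ΣN' = 272.7 kN/m; ΣW sinα = 60.5 kN/m
Resisting = 9.3 + 272.7·tan35.7° = 9.3 + 195.9 = 205.3 kN/m
FS = 205.3 / 60.5 = 3.391

FS = 3.39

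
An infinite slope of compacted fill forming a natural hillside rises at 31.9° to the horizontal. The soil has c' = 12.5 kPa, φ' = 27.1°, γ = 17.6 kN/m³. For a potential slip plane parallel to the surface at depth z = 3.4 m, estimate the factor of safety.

FS = 1.29

For an infinite slope with a slip plane parallel to the surface (no pore pressure): FS = [c' + γz cos²β tanφ'] / [γz sinβ cosβ].
γz = 17.6·3.4 = 59.84 kN/m²
Numerator = 12.5 + 59.84·cos²31.9°·tan27.1° = 12.5 + 59.84·0.7208·0.5117 = 34.571 kPa
Denominator = 59.84·sin31.9°·cos31.9° = 59.84·0.5284·0.8490 = 26.846 kPa
FS = 34.571 / 26.846 = 1.288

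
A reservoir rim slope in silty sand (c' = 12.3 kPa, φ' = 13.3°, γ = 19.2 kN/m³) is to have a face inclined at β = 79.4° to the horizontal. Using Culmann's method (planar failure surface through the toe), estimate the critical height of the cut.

H_c = 4.12 m

Culmann's analysis gives the critical failure plane at α_cr = (β + φ')/2 = (79.4 + 13.3)/2 = 46.4°, and the critical height
H_c = (4c'/γ) · sinβ cosφ' / [1 − cos(β − φ')]
    = (4·12.3/19.2) · sin79.4°·cos13.3° / [1 − cos(66.1°)]
    = 2.563 · 0.9829·0.9732 / [1 − 0.4051]
    = 2.563 · 0.9566 / 0.5949
    = 4.12 m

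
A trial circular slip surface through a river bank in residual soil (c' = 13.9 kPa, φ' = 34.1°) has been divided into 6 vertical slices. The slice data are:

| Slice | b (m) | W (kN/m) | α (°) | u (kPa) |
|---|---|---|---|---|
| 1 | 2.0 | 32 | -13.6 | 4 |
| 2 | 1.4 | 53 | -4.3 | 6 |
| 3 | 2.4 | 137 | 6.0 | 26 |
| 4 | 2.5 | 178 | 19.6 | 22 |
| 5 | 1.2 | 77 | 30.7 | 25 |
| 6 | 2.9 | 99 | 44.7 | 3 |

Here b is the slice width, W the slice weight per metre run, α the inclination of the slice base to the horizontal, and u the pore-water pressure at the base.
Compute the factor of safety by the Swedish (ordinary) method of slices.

Ordinary method of slices: FS = Σ[c'·Δl_i + (W_i cosα_i − u_i·Δl_i)·tanφ'] / Σ W_i sinα_i, with Δl_i = b_i / cosα_i.
Slice 1: Δl = 2.0/cos(-13.6°) = 2.058 m; N'_1 = 32·cos(-13.6°) − 4·2.058 = 22.9; c'Δl = 28.60; W sinα = -7.5
Slice 2: Δl = 1.4/cos(-4.3°) = 1.404 m; N'_2 = 53·cos(-4.3°) − 6·1.404 = 44.4; c'Δl = 19.51; W sinα = -4.0
Slice 3: Δl = 2.4/cos6.0° = 2.413 m; N'_3 = 137·cos6.0° − 26·2.413 = 73.5; c'Δl = 33.54; W sinα = 14.3
Slice 4: Δl = 2.5/cos19.6° = 2.654 m; N'_4 = 178·cos19.6° − 22·2.654 = 109.3; c'Δl = 36.89; W sinα = 59.7
Slice 5: Δl = 1.2/cos30.7° = 1.396 m; N'_5 = 77·cos30.7° − 25·1.396 = 31.3; c'Δl = 19.40; W sinα = 39.3
Slice 6: Δl = 2.9/cos44.7° = 4.080 m; N'_6 = 99·cos44.7° − 3·4.080 = 58.1; c'Δl = 56.71; W sinα = 69.6
Σc'Δl = 194.7 kN/m; ΣN' = 339.6 kN/m; ΣW sinα = 171.5 kN/m
Resisting = 194.7 + 339.6·tan34.1° = 194.7 + 229.9 = 424.6 kN/m
FS = 424.6 / 171.5 = 2.476

FS = 2.48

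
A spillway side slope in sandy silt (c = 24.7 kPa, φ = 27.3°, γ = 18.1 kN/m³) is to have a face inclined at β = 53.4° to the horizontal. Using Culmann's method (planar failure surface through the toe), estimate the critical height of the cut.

H_c = 38.19 m

Culmann's analysis gives the critical failure plane at α_cr = (β + φ)/2 = (53.4 + 27.3)/2 = 40.4°, and the critical height
H_c = (4c/γ) · sinβ cosφ / [1 − cos(β − φ)]
    = (4·24.7/18.1) · sin53.4°·cos27.3° / [1 − cos(26.1°)]
    = 5.459 · 0.8028·0.8886 / [1 − 0.8980]
    = 5.459 · 0.7134 / 0.1020
    = 38.19 m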